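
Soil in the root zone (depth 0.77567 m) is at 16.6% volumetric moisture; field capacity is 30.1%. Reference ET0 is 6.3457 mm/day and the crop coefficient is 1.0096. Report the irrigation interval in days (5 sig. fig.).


Approach: apply soil-water budget scheduling, SMD = (FC-theta)/100*depth*1000; ETc = ET0*Kc; interval = SMD/ETc.
Step 1 — soil moisture deficit:
  SMD = (30.1 - 16.6)/100 * 0.77567 * 1000 = 104.7155 mm
Step 2 — daily crop ET (ETc = ET0*Kc):
  ETc = 6.3457 * 1.0096 = 6.406619 mm/day
Step 3 — irrigation interval (SMD/ETc):
  interval = 104.7155 / 6.406619 = 16.345 days
Therefore the irrigation interval = 16.345 days.


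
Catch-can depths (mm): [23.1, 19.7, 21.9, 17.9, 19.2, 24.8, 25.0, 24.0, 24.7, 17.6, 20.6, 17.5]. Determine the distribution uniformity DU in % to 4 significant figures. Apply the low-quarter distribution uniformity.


Approach: apply the low-quarter distribution uniformity, DU = (mean of lowest quarter of readings / overall mean)*100.
sorted lowest 3 of 12: [17.5, 17.6, 17.9] -> mean = 17.6667 mm
overall mean = 21.3333 mm
DU = (17.6667/21.3333)*100 = 82.81 %
Therefore the distribution uniformity DU = 82.81 %.


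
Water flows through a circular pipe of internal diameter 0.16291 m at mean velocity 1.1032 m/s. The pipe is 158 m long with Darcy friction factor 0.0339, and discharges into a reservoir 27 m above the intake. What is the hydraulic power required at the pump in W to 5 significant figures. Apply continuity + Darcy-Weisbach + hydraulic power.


Approach: apply continuity + Darcy-Weisbach + hydraulic power, Q = A*v; hf = f*(L/D)*(v^2/(2g)); H = static + hf; P = rho*g*Q*H.
Step 1 — flow rate (continuity, Q = A*v):
  A = pi*(0.16291/2)^2 = 0.02084421 m^2
  Q = 0.02084421 * 1.1032 = 0.02299533 m^3/s
Step 2 — friction head loss (Darcy-Weisbach):
  hf = 0.0339 * (158/0.16291) * (1.1032^2 / (2*9.81))
  hf = 2.039476 m
Step 3 — total head: H = 27 + 2.039476 = 29.03948 m
Step 4 — hydraulic power (P = rho*g*Q*H):
  P = 1000 * 9.81 * 0.02299533 * 29.03948 = 6550.8 W
Therefore the hydraulic power required at the pump = 6550.8 W.


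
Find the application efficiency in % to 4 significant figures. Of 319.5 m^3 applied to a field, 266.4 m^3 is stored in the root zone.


Approach: apply the application efficiency ratio, Ea = (stored/applied)*100.
Ea = (266.4/319.5)*100 = 83.38 %
Therefore the application efficiency = 83.38 %.


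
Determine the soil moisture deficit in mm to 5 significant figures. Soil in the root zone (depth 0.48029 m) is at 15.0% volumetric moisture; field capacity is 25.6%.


Approach: apply the soil moisture deficit relation, SMD = (FC - theta)/100 * depth * 1000.
SMD = (25.6 - 15.0)/100 * 0.48029 * 1000 = 50.911 mm
Therefore the soil moisture deficit = 50.911 mm.


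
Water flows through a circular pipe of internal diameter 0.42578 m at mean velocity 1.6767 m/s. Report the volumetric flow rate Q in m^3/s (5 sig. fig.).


Approach: apply the continuity equation for pipe flow, Q = A * v with A = pi*(D/2)^2.
A = pi*(0.42578/2)^2 = 0.1423837 m^2
Q = 0.1423837 * 1.6767 = 0.23873 m^3/s
Therefore the volumetric flow rate Q = 0.23873 m^3/s.


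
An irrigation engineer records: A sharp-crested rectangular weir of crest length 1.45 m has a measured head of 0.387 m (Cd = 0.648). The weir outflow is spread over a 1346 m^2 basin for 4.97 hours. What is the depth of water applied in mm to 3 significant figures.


Approach: apply the rectangular weir equation with a volume-to-depth conversion, Q = (2/3)*Cd*L*sqrt(2g)*H^1.5; d = Q*t/A * 1000.
Step 1 — weir discharge:
  Q = (2/3)*0.648*1.45*sqrt(2*9.81)*0.387^1.5 = 0.66799 m^3/s
Step 2 — volume: V = 0.66799 * 4.97*3600 = 11952 m^3
Step 3 — depth: d = V/A * 1000 = 11952/1346 * 1000 = 8880 mm
Therefore the depth of water applied = 8880 mm.


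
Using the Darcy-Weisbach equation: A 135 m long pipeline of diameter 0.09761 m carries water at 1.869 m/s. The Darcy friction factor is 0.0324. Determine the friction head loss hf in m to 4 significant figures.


Approach: apply the Darcy-Weisbach equation, hf = f*(L/D)*(v^2/(2g)).
hf = 0.0324 * (135/0.09761) * (1.869^2 / (2*9.81))
hf = 7.978 m
Therefore the friction head loss hf = 7.978 m.


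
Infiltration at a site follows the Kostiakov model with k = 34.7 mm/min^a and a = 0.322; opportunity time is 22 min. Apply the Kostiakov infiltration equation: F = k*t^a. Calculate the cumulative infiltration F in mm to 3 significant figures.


F = 34.7 * 22^0.322 = 93.9 mm
Therefore the cumulative infiltration F = 93.9 mm.


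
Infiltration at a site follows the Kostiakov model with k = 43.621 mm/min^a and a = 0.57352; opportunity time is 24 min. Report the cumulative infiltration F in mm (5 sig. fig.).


Approach: apply the Kostiakov infiltration equation, F = k*t^a.
F = 43.621 * 24^0.57352 = 269.94 mm
Therefore the cumulative infiltration F = 269.94 mm.


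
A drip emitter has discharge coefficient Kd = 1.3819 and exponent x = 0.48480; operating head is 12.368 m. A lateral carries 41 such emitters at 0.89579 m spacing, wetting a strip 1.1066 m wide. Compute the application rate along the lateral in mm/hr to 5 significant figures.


Approach: apply the emitter equation with a lateral mass balance, q = Kd*h^x; Q = n*q; rate = Q/(n*spacing*width).
Step 1 — single emitter flow (q = Kd*h^x):
  q = 1.3819 * 12.368^0.48480 = 4.677603 L/hr
Step 2 — total lateral flow: Q = 41 * 4.677603 = 191.7817 L/hr
Step 3 — wetted area: A = 41 * 0.89579 * 1.1066 = 40.64253 m^2
Step 4 — application rate: Q/A = 191.7817/40.64253 = 4.7187 mm/hr
Therefore the application rate along the lateral = 4.7187 mm/hr.


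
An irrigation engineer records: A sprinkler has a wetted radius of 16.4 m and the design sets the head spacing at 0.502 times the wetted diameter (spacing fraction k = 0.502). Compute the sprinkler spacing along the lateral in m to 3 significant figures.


Approach: apply the sprinkler spacing rule (spacing as a fraction of wetted diameter), S = k*(2*R).
S = 0.502 * (2 * 16.4) = 16.5 m
Therefore the sprinkler spacing along the lateral = 16.5 m.


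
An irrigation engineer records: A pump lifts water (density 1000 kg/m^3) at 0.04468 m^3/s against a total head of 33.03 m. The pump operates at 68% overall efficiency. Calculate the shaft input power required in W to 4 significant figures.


Approach: apply hydraulic power then efficiency conversion, P = rho*g*Q*H; P_in = P/eta.
Step 1 — hydraulic power (P = rho*g*Q*H):
  P = 1000 * 9.81 * 0.04468 * 33.03 = 14477.4 W
Step 2 — input power: P_in = P/eta = 14477.4 / 0.68 = 21290 W
Therefore the shaft input power required = 21290 W.


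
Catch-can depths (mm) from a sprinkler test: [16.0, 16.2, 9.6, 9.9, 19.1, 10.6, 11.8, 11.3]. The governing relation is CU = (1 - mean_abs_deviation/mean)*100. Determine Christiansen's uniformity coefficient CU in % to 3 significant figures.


mean = 13.062 mm
mean |d_i - mean| = 3.0281 mm
CU = (1 - 3.0281/13.062)*100 = 76.8 %
Therefore Christiansen's uniformity coefficient CU = 76.8 %.


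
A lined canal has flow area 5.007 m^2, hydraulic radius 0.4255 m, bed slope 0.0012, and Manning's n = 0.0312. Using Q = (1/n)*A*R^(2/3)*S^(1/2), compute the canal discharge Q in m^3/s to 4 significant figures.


Q = (1/0.0312) * 5.007 * 0.4255^(2/3) * 0.0012^(1/2) = 3.145 m^3/s
Therefore the canal discharge Q = 3.145 m^3/s.


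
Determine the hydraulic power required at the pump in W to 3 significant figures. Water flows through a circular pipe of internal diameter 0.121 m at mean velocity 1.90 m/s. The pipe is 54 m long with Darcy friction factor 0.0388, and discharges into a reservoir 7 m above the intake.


Approach: apply continuity + Darcy-Weisbach + hydraulic power, Q = A*v; hf = f*(L/D)*(v^2/(2g)); H = static + hf; P = rho*g*Q*H.
Step 1 — flow rate (continuity, Q = A*v):
  A = pi*(0.121/2)^2 = 0.011499 m^2
  Q = 0.011499 * 1.90 = 0.021848 m^3/s
Step 2 — friction head loss (Darcy-Weisbach):
  hf = 0.0388 * (54/0.121) * (1.90^2 / (2*9.81))
  hf = 3.1860 m
Step 3 — total head: H = 7 + 3.1860 = 10.186 m
Step 4 — hydraulic power (P = rho*g*Q*H):
  P = 1000 * 9.81 * 0.021848 * 10.186 = 2180 W
Therefore the hydraulic power required at the pump = 2180 W.


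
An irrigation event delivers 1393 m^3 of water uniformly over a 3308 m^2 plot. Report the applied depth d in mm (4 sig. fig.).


Approach: apply depth from volume over area, d = (V/A)*1000.
d = (1393 / 3308) * 1000 = 421.1 mm
Therefore the applied depth d = 421.1 mm.


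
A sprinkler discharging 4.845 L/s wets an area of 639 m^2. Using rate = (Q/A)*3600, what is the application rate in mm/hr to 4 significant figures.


rate = (4.845 / 639) * 3600 = 27.30 mm/hr
Therefore the application rate = 27.30 mm/hr.


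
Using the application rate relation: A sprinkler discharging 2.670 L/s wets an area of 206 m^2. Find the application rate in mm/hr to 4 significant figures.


Approach: apply the application rate relation, rate = (Q/A)*3600.
rate = (2.670 / 206) * 3600 = 46.66 mm/hr
Therefore the application rate = 46.66 mm/hr.


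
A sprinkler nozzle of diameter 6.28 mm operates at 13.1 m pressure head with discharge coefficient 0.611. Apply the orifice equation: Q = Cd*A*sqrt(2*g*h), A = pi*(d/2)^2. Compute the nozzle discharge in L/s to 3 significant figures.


A = pi*(6.28e-3/2)^2 = 3.0975e-05 m^2
Q = 0.611 * 3.0975e-05 * sqrt(2*9.81*13.1) * 1000 = 0.303 L/s
Therefore the nozzle discharge = 0.303 L/s.


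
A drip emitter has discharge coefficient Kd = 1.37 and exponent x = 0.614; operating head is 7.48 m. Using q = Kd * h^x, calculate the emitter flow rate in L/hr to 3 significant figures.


q = 1.37 * 7.48^0.614 = 4.71 L/hr
Therefore the emitter flow rate = 4.71 L/hr.


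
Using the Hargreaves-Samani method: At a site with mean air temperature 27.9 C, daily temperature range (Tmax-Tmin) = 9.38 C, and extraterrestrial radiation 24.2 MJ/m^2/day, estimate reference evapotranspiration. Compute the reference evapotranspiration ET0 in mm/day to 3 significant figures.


Approach: apply the Hargreaves-Samani method, ET0 = 0.0023*(Tmean+17.8)*sqrt(Tmax-Tmin)*0.408*Ra.
ET0 = 0.0023*(27.9+17.8)*sqrt(9.38)*0.408*24.2 = 3.18 mm/day
Therefore the reference evapotranspiration ET0 = 3.18 mm/day.


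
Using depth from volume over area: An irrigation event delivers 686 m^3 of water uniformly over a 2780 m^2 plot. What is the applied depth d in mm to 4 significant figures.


Approach: apply depth from volume over area, d = (V/A)*1000.
d = (686 / 2780) * 1000 = 246.8 mm
Therefore the applied depth d = 246.8 mm.


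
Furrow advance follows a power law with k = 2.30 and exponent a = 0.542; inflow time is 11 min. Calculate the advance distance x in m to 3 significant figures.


Approach: apply the power-law advance function, x = k*t^a.
x = 2.30 * 11^0.542 = 8.44 m
Therefore the advance distance x = 8.44 m.


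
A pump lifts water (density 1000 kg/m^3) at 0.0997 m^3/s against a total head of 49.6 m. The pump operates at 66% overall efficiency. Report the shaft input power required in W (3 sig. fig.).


Approach: apply hydraulic power then efficiency conversion, P = rho*g*Q*H; P_in = P/eta.
Step 1 — hydraulic power (P = rho*g*Q*H):
  P = 1000 * 9.81 * 0.0997 * 49.6 = 48512 W
Step 2 — input power: P_in = P/eta = 48512 / 0.66 = 73500 W
Therefore the shaft input power required = 73500 W.


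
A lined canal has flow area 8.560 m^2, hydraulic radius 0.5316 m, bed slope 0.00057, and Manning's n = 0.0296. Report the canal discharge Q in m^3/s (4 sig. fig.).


Approach: apply Manning's equation, Q = (1/n)*A*R^(2/3)*S^(1/2).
Q = (1/0.0296) * 8.560 * 0.5316^(2/3) * 0.00057^(1/2) = 4.531 m^3/s
Therefore the canal discharge Q = 4.531 m^3/s.


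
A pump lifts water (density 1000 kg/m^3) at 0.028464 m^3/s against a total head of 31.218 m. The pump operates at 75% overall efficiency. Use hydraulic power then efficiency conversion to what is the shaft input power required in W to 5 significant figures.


Approach: apply hydraulic power then efficiency conversion, P = rho*g*Q*H; P_in = P/eta.
Step 1 — hydraulic power (P = rho*g*Q*H):
  P = 1000 * 9.81 * 0.028464 * 31.218 = 8717.060 W
Step 2 — input power: P_in = P/eta = 8717.060 / 0.75 = 11623 W
Therefore the shaft input power required = 11623 W.


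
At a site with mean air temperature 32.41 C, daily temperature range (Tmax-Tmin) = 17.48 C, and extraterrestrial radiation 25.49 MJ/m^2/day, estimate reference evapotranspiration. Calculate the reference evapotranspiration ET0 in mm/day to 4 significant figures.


Approach: apply the Hargreaves-Samani method, ET0 = 0.0023*(Tmean+17.8)*sqrt(Tmax-Tmin)*0.408*Ra.
ET0 = 0.0023*(32.41+17.8)*sqrt(17.48)*0.408*25.49 = 5.021 mm/day
Therefore the reference evapotranspiration ET0 = 5.021 mm/day.


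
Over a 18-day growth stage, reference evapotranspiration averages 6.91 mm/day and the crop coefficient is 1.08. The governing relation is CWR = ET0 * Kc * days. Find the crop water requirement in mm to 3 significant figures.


CWR = 6.91 * 1.08 * 18 = 134 mm
Therefore the crop water requirement = 134 mm.


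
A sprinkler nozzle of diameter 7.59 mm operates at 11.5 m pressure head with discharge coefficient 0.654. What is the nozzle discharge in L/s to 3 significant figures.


Approach: apply the orifice equation, Q = Cd*A*sqrt(2*g*h), A = pi*(d/2)^2.
A = pi*(7.59e-3/2)^2 = 4.5245e-05 m^2
Q = 0.654 * 4.5245e-05 * sqrt(2*9.81*11.5) * 1000 = 0.444 L/s
Therefore the nozzle discharge = 0.444 L/s.


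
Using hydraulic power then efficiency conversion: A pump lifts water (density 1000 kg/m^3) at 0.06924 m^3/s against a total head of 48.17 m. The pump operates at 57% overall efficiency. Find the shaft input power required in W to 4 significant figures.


Approach: apply hydraulic power then efficiency conversion, P = rho*g*Q*H; P_in = P/eta.
Step 1 — hydraulic power (P = rho*g*Q*H):
  P = 1000 * 9.81 * 0.06924 * 48.17 = 32719.2 W
Step 2 — input power: P_in = P/eta = 32719.2 / 0.57 = 57400 W
Therefore the shaft input power required = 57400 W.


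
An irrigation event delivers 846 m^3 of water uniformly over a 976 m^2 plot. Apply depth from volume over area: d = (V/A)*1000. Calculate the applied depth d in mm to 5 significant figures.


d = (846 / 976) * 1000 = 866.80 mm
Therefore the applied depth d = 866.80 mm.


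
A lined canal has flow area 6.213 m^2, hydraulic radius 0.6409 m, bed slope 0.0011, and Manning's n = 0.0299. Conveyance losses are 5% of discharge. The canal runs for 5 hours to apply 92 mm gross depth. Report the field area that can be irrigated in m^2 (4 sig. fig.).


Approach: apply Manning's equation with a conveyance and depth budget, Q = (1/n)*A*R^(2/3)*S^(1/2); Q_field = Q*(1-loss); Area = Q_field*t/(d/1000).
Step 1 — canal discharge (Manning's equation):
  Q = (1/0.0299) * 6.213 * 0.6409^(2/3) * 0.0011^(1/2) = 5.12295 m^3/s
Step 2 — delivered flow: Q_field = 5.12295*(1 - 5/100) = 4.86680 m^3/s
Step 3 — volume delivered: V = 4.86680 * 5*3600 = 87602.4 m^3
Step 4 — area served: A = V / (depth/1000) = 87602.4 / 0.092 = 952200 m^2
Therefore the field area that can be irrigated = 952200 m^2.


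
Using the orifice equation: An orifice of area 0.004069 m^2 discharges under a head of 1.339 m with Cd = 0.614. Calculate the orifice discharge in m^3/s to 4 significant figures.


Approach: apply the orifice equation, Q = Cd*A*sqrt(2*g*h).
Q = 0.614 * 0.004069 * sqrt(2*9.81*1.339) = 0.01281 m^3/s
Therefore the orifice discharge = 0.01281 m^3/s.


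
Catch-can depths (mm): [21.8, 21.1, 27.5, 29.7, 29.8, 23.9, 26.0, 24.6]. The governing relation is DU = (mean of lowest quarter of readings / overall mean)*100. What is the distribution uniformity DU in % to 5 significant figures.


sorted lowest 2 of 8: [21.1, 21.8] -> mean = 21.45000 mm
overall mean = 25.55000 mm
DU = (21.45000/25.55000)*100 = 83.953 %
Therefore the distribution uniformity DU = 83.953 %.


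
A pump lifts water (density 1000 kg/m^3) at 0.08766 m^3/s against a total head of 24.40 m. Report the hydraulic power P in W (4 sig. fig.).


Approach: apply the hydraulic power relation, P = rho*g*Q*H.
P = 1000 * 9.81 * 0.08766 * 24.40 = 20980 W
Therefore the hydraulic power P = 20980 W.


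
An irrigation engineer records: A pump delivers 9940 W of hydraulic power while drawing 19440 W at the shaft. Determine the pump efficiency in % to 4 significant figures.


Approach: apply the efficiency ratio, eta = (P_out/P_in)*100.
eta = (9940 / 19440) * 100 = 51.13 %
Therefore the pump efficiency = 51.13 %.


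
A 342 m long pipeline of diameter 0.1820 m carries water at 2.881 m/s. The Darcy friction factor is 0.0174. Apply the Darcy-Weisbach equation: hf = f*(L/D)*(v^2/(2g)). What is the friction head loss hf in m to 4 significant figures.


hf = 0.0174 * (342/0.1820) * (2.881^2 / (2*9.81))
hf = 13.83 m
Therefore the friction head loss hf = 13.83 m.


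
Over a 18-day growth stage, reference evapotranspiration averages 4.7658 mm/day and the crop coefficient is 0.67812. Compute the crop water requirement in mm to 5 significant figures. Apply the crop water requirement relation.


Approach: apply the crop water requirement relation, CWR = ET0 * Kc * days.
CWR = 4.7658 * 0.67812 * 18 = 58.172 mm
Therefore the crop water requirement = 58.172 mm.


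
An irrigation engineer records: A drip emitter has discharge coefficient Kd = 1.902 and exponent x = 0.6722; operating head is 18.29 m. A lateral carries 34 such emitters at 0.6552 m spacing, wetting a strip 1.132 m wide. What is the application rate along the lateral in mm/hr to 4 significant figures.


Approach: apply the emitter equation with a lateral mass balance, q = Kd*h^x; Q = n*q; rate = Q/(n*spacing*width).
Step 1 — single emitter flow (q = Kd*h^x):
  q = 1.902 * 18.29^0.6722 = 13.4175 L/hr
Step 2 — total lateral flow: Q = 34 * 13.4175 = 456.194 L/hr
Step 3 — wetted area: A = 34 * 0.6552 * 1.132 = 25.2173 m^2
Step 4 — application rate: Q/A = 456.194/25.2173 = 18.09 mm/hr
Therefore the application rate along the lateral = 18.09 mm/hr.


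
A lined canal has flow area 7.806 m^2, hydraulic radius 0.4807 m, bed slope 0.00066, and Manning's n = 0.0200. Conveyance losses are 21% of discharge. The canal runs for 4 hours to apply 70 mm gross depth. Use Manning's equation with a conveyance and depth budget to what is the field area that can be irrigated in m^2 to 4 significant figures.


Approach: apply Manning's equation with a conveyance and depth budget, Q = (1/n)*A*R^(2/3)*S^(1/2); Q_field = Q*(1-loss); Area = Q_field*t/(d/1000).
Step 1 — canal discharge (Manning's equation):
  Q = (1/0.0200) * 7.806 * 0.4807^(2/3) * 0.00066^(1/2) = 6.15300 m^3/s
Step 2 — delivered flow: Q_field = 6.15300*(1 - 21/100) = 4.86087 m^3/s
Step 3 — volume delivered: V = 4.86087 * 4*3600 = 69996.5 m^3
Step 4 — area served: A = V / (depth/1000) = 69996.5 / 0.07 = 999900 m^2
Therefore the field area that can be irrigated = 999900 m^2.


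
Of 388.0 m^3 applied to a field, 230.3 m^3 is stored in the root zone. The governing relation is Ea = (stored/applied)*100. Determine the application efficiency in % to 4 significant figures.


Ea = (230.3/388.0)*100 = 59.36 %
Therefore the application efficiency = 59.36 %.


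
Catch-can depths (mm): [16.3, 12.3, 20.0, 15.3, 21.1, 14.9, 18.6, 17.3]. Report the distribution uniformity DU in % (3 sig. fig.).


Approach: apply the low-quarter distribution uniformity, DU = (mean of lowest quarter of readings / overall mean)*100.
sorted lowest 2 of 8: [12.3, 14.9] -> mean = 13.600 mm
overall mean = 16.975 mm
DU = (13.600/16.975)*100 = 80.1 %
Therefore the distribution uniformity DU = 80.1 %.


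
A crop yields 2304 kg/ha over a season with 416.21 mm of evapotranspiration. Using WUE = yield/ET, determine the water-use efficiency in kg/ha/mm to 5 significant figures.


WUE = 2304 / 416.21 = 5.5357 kg/ha/mm
Therefore the water-use efficiency = 5.5357 kg/ha/mm.


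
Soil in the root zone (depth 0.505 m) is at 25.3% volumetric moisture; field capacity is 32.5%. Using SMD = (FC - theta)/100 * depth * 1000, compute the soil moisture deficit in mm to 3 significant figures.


SMD = (32.5 - 25.3)/100 * 0.505 * 1000 = 36.4 mm
Therefore the soil moisture deficit = 36.4 mm.


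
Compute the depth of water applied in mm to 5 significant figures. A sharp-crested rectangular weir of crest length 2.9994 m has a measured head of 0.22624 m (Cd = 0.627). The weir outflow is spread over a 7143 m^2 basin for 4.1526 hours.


Approach: apply the rectangular weir equation with a volume-to-depth conversion, Q = (2/3)*Cd*L*sqrt(2g)*H^1.5; d = Q*t/A * 1000.
Step 1 — weir discharge:
  Q = (2/3)*0.627*2.9994*sqrt(2*9.81)*0.22624^1.5 = 0.5976050 m^3/s
Step 2 — volume: V = 0.5976050 * 4.1526*3600 = 8933.813 m^3
Step 3 — depth: d = V/A * 1000 = 8933.813/7143 * 1000 = 1250.7 mm
Therefore the depth of water applied = 1250.7 mm.


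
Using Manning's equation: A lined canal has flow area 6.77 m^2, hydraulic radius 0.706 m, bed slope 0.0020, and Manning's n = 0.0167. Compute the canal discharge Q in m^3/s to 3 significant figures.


Approach: apply Manning's equation, Q = (1/n)*A*R^(2/3)*S^(1/2).
Q = (1/0.0167) * 6.77 * 0.706^(2/3) * 0.0020^(1/2) = 14.4 m^3/s
Therefore the canal discharge Q = 14.4 m^3/s.


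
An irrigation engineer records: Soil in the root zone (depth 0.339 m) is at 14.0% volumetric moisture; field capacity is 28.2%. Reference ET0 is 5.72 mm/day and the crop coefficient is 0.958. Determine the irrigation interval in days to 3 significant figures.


Approach: apply soil-water budget scheduling, SMD = (FC-theta)/100*depth*1000; ETc = ET0*Kc; interval = SMD/ETc.
Step 1 — soil moisture deficit:
  SMD = (28.2 - 14.0)/100 * 0.339 * 1000 = 48.138 mm
Step 2 — daily crop ET (ETc = ET0*Kc):
  ETc = 5.72 * 0.958 = 5.4798 mm/day
Step 3 — irrigation interval (SMD/ETc):
  interval = 48.138 / 5.4798 = 8.78 days
Therefore the irrigation interval = 8.78 days.


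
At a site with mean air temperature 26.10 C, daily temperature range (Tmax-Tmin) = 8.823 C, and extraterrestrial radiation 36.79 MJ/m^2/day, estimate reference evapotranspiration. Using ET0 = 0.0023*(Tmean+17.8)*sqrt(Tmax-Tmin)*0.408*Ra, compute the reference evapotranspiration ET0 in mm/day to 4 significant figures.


ET0 = 0.0023*(26.10+17.8)*sqrt(8.823)*0.408*36.79 = 4.502 mm/day
Therefore the reference evapotranspiration ET0 = 4.502 mm/day.


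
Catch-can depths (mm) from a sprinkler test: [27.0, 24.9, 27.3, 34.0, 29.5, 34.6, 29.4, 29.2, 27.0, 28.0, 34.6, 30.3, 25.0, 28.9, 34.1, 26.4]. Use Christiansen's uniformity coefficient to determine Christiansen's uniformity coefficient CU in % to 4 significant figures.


Approach: apply Christiansen's uniformity coefficient, CU = (1 - mean_abs_deviation/mean)*100.
mean = 29.3875 mm
mean |d_i - mean| = 2.59844 mm
CU = (1 - 2.59844/29.3875)*100 = 91.16 %
Therefore Christiansen's uniformity coefficient CU = 91.16 %.


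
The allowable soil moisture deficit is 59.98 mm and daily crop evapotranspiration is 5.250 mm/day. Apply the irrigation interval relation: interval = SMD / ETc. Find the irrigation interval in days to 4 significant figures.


interval = 59.98 / 5.250 = 11.42 days
Therefore the irrigation interval = 11.42 days.


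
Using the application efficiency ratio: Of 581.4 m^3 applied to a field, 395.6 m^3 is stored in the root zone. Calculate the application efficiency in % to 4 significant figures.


Approach: apply the application efficiency ratio, Ea = (stored/applied)*100.
Ea = (395.6/581.4)*100 = 68.04 %
Therefore the application efficiency = 68.04 %.


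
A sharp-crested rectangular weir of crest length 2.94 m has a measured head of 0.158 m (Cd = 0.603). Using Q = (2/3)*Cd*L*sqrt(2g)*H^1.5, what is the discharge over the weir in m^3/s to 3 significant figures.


Q = (2/3)*0.603*2.94*sqrt(2*9.81)*0.158^1.5 = 0.329 m^3/s
Therefore the discharge over the weir = 0.329 m^3/s.


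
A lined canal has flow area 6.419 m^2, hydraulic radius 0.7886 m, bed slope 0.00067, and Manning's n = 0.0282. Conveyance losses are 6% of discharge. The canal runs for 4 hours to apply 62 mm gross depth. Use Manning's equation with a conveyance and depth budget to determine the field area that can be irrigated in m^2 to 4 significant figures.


Approach: apply Manning's equation with a conveyance and depth budget, Q = (1/n)*A*R^(2/3)*S^(1/2); Q_field = Q*(1-loss); Area = Q_field*t/(d/1000).
Step 1 — canal discharge (Manning's equation):
  Q = (1/0.0282) * 6.419 * 0.7886^(2/3) * 0.00067^(1/2) = 5.02914 m^3/s
Step 2 — delivered flow: Q_field = 5.02914*(1 - 6/100) = 4.72739 m^3/s
Step 3 — volume delivered: V = 4.72739 * 4*3600 = 68074.4 m^3
Step 4 — area served: A = V / (depth/1000) = 68074.4 / 0.062 = 1098000 m^2
Therefore the field area that can be irrigated = 1098000 m^2.


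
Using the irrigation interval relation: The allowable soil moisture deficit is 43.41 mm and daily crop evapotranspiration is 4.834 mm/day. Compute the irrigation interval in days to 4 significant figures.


Approach: apply the irrigation interval relation, interval = SMD / ETc.
interval = 43.41 / 4.834 = 8.980 days
Therefore the irrigation interval = 8.980 days.


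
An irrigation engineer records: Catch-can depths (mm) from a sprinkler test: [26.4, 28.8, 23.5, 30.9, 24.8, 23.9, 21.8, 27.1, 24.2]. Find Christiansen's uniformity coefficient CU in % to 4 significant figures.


Approach: apply Christiansen's uniformity coefficient, CU = (1 - mean_abs_deviation/mean)*100.
mean = 25.7111 mm
mean |d_i - mean| = 2.30123 mm
CU = (1 - 2.30123/25.7111)*100 = 91.05 %
Therefore Christiansen's uniformity coefficient CU = 91.05 %.


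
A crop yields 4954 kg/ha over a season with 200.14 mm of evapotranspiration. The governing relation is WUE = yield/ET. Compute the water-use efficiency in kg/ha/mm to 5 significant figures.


WUE = 4954 / 200.14 = 24.753 kg/ha/mm
Therefore the water-use efficiency = 24.753 kg/ha/mm.


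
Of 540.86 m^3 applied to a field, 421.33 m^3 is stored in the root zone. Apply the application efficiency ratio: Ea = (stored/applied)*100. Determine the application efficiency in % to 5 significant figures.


Ea = (421.33/540.86)*100 = 77.900 %
Therefore the application efficiency = 77.900 %.


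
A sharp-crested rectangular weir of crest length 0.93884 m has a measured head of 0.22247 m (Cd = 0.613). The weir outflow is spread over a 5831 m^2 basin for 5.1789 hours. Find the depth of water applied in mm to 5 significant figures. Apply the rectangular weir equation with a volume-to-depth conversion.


Approach: apply the rectangular weir equation with a volume-to-depth conversion, Q = (2/3)*Cd*L*sqrt(2g)*H^1.5; d = Q*t/A * 1000.
Step 1 — weir discharge:
  Q = (2/3)*0.613*0.93884*sqrt(2*9.81)*0.22247^1.5 = 0.1783272 m^3/s
Step 2 — volume: V = 0.1783272 * 5.1789*3600 = 3324.739 m^3
Step 3 — depth: d = V/A * 1000 = 3324.739/5831 * 1000 = 570.18 mm
Therefore the depth of water applied = 570.18 mm.


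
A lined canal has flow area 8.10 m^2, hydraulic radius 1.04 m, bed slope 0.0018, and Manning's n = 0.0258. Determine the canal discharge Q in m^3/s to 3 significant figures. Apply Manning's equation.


Approach: apply Manning's equation, Q = (1/n)*A*R^(2/3)*S^(1/2).
Q = (1/0.0258) * 8.10 * 1.04^(2/3) * 0.0018^(1/2) = 13.7 m^3/s
Therefore the canal discharge Q = 13.7 m^3/s.


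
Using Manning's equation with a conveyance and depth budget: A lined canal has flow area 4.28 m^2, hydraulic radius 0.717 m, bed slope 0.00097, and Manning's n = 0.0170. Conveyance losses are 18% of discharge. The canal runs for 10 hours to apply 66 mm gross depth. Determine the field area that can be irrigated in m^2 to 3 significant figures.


Approach: apply Manning's equation with a conveyance and depth budget, Q = (1/n)*A*R^(2/3)*S^(1/2); Q_field = Q*(1-loss); Area = Q_field*t/(d/1000).
Step 1 — canal discharge (Manning's equation):
  Q = (1/0.0170) * 4.28 * 0.717^(2/3) * 0.00097^(1/2) = 6.2815 m^3/s
Step 2 — delivered flow: Q_field = 6.2815*(1 - 18/100) = 5.1508 m^3/s
Step 3 — volume delivered: V = 5.1508 * 10*3600 = 185430 m^3
Step 4 — area served: A = V / (depth/1000) = 185430 / 0.066 = 2810000 m^2
Therefore the field area that can be irrigated = 2810000 m^2.


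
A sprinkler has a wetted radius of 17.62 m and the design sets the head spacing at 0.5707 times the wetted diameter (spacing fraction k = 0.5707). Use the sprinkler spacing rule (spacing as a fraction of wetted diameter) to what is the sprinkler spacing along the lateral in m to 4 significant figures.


Approach: apply the sprinkler spacing rule (spacing as a fraction of wetted diameter), S = k*(2*R).
S = 0.5707 * (2 * 17.62) = 20.11 m
Therefore the sprinkler spacing along the lateral = 20.11 m.


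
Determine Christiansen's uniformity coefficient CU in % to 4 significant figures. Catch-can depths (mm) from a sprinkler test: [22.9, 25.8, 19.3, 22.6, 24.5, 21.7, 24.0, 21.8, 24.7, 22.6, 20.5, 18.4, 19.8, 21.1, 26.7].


Approach: apply Christiansen's uniformity coefficient, CU = (1 - mean_abs_deviation/mean)*100.
mean = 22.4267 mm
mean |d_i - mean| = 1.91822 mm
CU = (1 - 1.91822/22.4267)*100 = 91.45 %
Therefore Christiansen's uniformity coefficient CU = 91.45 %.


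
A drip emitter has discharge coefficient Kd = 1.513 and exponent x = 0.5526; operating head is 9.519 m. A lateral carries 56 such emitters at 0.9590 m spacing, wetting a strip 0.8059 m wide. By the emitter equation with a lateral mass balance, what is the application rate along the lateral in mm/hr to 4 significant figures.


Approach: apply the emitter equation with a lateral mass balance, q = Kd*h^x; Q = n*q; rate = Q/(n*spacing*width).
Step 1 — single emitter flow (q = Kd*h^x):
  q = 1.513 * 9.519^0.5526 = 5.25543 L/hr
Step 2 — total lateral flow: Q = 56 * 5.25543 = 294.304 L/hr
Step 3 — wetted area: A = 56 * 0.9590 * 0.8059 = 43.2801 m^2
Step 4 — application rate: Q/A = 294.304/43.2801 = 6.800 mm/hr
Therefore the application rate along the lateral = 6.800 mm/hr.


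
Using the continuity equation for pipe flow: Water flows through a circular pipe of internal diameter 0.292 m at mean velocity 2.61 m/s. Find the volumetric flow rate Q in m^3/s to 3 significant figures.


Approach: apply the continuity equation for pipe flow, Q = A * v with A = pi*(D/2)^2.
A = pi*(0.292/2)^2 = 0.066966 m^2
Q = 0.066966 * 2.61 = 0.175 m^3/s
Therefore the volumetric flow rate Q = 0.175 m^3/s.


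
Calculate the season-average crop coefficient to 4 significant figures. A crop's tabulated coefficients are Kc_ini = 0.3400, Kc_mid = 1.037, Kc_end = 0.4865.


Approach: apply a simple seasonal average, Kc_avg = (Kc_ini + Kc_mid + Kc_end)/3.
Kc_avg = (0.3400 + 1.037 + 0.4865)/3 = 0.6212
Therefore the season-average crop coefficient = 0.6212.


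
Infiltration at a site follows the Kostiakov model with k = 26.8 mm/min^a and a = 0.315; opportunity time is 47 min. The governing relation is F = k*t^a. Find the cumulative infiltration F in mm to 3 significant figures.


F = 26.8 * 47^0.315 = 90.1 mm
Therefore the cumulative infiltration F = 90.1 mm.


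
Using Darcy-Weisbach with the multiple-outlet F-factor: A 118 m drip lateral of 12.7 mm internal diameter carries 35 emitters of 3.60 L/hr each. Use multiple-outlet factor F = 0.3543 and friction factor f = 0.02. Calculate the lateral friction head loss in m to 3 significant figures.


Approach: apply Darcy-Weisbach with the multiple-outlet F-factor, Q = n*q/(3600*1000) m^3/s; v = Q/A; hf = F*f*(L/D)*(v^2/(2g)).
Q = 35*3.60/(3600*1000) = 3.5000e-05 m^3/s
A = pi*(12.7e-3/2)^2 = 1.2668e-04 m^2, so v = Q/A = 0.27629 m/s
hf = 0.3543*0.02*(118/0.0127)*(0.27629^2/(2*9.81)) = 0.256 m
Therefore the lateral friction head loss = 0.256 m.


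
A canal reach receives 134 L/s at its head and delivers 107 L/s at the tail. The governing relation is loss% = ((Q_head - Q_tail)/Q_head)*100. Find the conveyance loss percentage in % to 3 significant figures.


loss = ((134 - 107)/134)*100 = 20.1 %
Therefore the conveyance loss percentage = 20.1 %.


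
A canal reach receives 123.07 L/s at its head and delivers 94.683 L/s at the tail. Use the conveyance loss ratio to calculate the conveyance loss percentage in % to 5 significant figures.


Approach: apply the conveyance loss ratio, loss% = ((Q_head - Q_tail)/Q_head)*100.
loss = ((123.07 - 94.683)/123.07)*100 = 23.066 %
Therefore the conveyance loss percentage = 23.066 %.


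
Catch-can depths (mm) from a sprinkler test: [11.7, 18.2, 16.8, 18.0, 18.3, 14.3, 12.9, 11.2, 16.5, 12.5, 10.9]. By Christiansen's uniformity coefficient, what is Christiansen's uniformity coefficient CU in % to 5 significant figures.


Approach: apply Christiansen's uniformity coefficient, CU = (1 - mean_abs_deviation/mean)*100.
mean = 14.66364 mm
mean |d_i - mean| = 2.633058 mm
CU = (1 - 2.633058/14.66364)*100 = 82.044 %
Therefore Christiansen's uniformity coefficient CU = 82.044 %.


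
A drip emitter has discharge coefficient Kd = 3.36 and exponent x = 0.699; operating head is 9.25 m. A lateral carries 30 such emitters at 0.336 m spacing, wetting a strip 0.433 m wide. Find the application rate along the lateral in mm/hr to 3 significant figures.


Approach: apply the emitter equation with a lateral mass balance, q = Kd*h^x; Q = n*q; rate = Q/(n*spacing*width).
Step 1 — single emitter flow (q = Kd*h^x):
  q = 3.36 * 9.25^0.699 = 15.910 L/hr
Step 2 — total lateral flow: Q = 30 * 15.910 = 477.30 L/hr
Step 3 — wetted area: A = 30 * 0.336 * 0.433 = 4.3646 m^2
Step 4 — application rate: Q/A = 477.30/4.3646 = 109 mm/hr
Therefore the application rate along the lateral = 109 mm/hr.


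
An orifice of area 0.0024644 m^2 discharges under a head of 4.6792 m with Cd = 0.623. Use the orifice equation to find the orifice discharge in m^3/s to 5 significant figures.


Approach: apply the orifice equation, Q = Cd*A*sqrt(2*g*h).
Q = 0.623 * 0.0024644 * sqrt(2*9.81*4.6792) = 0.014711 m^3/s
Therefore the orifice discharge = 0.014711 m^3/s.


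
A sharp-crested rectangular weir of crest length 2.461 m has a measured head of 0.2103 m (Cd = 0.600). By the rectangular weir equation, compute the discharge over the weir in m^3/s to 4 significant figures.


Approach: apply the rectangular weir equation, Q = (2/3)*Cd*L*sqrt(2g)*H^1.5.
Q = (2/3)*0.600*2.461*sqrt(2*9.81)*0.2103^1.5 = 0.4205 m^3/s
Therefore the discharge over the weir = 0.4205 m^3/s.


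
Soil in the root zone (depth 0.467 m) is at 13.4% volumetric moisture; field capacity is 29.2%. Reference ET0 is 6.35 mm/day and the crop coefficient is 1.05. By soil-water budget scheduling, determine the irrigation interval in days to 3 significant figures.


Approach: apply soil-water budget scheduling, SMD = (FC-theta)/100*depth*1000; ETc = ET0*Kc; interval = SMD/ETc.
Step 1 — soil moisture deficit:
  SMD = (29.2 - 13.4)/100 * 0.467 * 1000 = 73.786 mm
Step 2 — daily crop ET (ETc = ET0*Kc):
  ETc = 6.35 * 1.05 = 6.6675 mm/day
Step 3 — irrigation interval (SMD/ETc):
  interval = 73.786 / 6.6675 = 11.1 days
Therefore the irrigation interval = 11.1 days.


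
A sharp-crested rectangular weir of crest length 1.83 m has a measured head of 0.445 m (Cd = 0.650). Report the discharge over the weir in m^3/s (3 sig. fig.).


Approach: apply the rectangular weir equation, Q = (2/3)*Cd*L*sqrt(2g)*H^1.5.
Q = (2/3)*0.650*1.83*sqrt(2*9.81)*0.445^1.5 = 1.04 m^3/s
Therefore the discharge over the weir = 1.04 m^3/s.


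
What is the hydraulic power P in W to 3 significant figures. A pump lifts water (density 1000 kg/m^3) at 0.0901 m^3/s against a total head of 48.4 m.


Approach: apply the hydraulic power relation, P = rho*g*Q*H.
P = 1000 * 9.81 * 0.0901 * 48.4 = 42800 W
Therefore the hydraulic power P = 42800 W.


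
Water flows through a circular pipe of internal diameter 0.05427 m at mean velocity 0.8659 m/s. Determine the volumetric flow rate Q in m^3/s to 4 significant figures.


Approach: apply the continuity equation for pipe flow, Q = A * v with A = pi*(D/2)^2.
A = pi*(0.05427/2)^2 = 0.00231318 m^2
Q = 0.00231318 * 0.8659 = 0.002003 m^3/s
Therefore the volumetric flow rate Q = 0.002003 m^3/s.


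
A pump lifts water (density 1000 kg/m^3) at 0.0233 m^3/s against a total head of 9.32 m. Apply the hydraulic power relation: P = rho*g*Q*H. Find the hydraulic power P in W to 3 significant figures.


P = 1000 * 9.81 * 0.0233 * 9.32 = 2130 W
Therefore the hydraulic power P = 2130 W.


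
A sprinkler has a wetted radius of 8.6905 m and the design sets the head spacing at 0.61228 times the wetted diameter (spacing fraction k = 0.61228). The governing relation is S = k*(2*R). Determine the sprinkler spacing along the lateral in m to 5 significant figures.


S = 0.61228 * (2 * 8.6905) = 10.642 m
Therefore the sprinkler spacing along the lateral = 10.642 m.


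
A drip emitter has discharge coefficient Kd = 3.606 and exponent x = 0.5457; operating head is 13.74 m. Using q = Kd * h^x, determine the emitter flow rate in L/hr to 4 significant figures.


q = 3.606 * 13.74^0.5457 = 15.07 L/hr
Therefore the emitter flow rate = 15.07 L/hr.


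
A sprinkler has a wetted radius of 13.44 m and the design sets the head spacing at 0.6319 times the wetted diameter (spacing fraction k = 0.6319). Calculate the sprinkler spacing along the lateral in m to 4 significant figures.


Approach: apply the sprinkler spacing rule (spacing as a fraction of wetted diameter), S = k*(2*R).
S = 0.6319 * (2 * 13.44) = 16.99 m
Therefore the sprinkler spacing along the lateral = 16.99 m.


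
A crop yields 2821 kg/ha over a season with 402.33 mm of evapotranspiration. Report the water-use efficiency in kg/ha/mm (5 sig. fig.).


Approach: apply the water-use efficiency ratio, WUE = yield/ET.
WUE = 2821 / 402.33 = 7.0117 kg/ha/mm
Therefore the water-use efficiency = 7.0117 kg/ha/mm.


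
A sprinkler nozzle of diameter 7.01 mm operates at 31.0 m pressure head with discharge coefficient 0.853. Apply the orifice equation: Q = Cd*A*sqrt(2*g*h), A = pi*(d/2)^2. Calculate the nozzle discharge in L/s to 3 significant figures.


A = pi*(7.01e-3/2)^2 = 3.8595e-05 m^2
Q = 0.853 * 3.8595e-05 * sqrt(2*9.81*31.0) * 1000 = 0.812 L/s
Therefore the nozzle discharge = 0.812 L/s.


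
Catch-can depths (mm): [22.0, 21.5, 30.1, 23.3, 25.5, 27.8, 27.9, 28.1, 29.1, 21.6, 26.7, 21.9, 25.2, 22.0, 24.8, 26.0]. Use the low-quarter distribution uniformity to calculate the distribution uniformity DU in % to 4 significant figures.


Approach: apply the low-quarter distribution uniformity, DU = (mean of lowest quarter of readings / overall mean)*100.
sorted lowest 4 of 16: [21.5, 21.6, 21.9, 22.0] -> mean = 21.7500 mm
overall mean = 25.2188 mm
DU = (21.7500/25.2188)*100 = 86.25 %
Therefore the distribution uniformity DU = 86.25 %.


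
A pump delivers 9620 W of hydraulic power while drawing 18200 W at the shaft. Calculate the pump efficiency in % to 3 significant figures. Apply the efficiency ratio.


Approach: apply the efficiency ratio, eta = (P_out/P_in)*100.
eta = (9620 / 18200) * 100 = 52.9 %
Therefore the pump efficiency = 52.9 %.


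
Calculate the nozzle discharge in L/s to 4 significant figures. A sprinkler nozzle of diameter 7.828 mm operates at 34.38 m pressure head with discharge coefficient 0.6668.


Approach: apply the orifice equation, Q = Cd*A*sqrt(2*g*h), A = pi*(d/2)^2.
A = pi*(7.828e-3/2)^2 = 4.81273e-05 m^2
Q = 0.6668 * 4.81273e-05 * sqrt(2*9.81*34.38) * 1000 = 0.8335 L/s
Therefore the nozzle discharge = 0.8335 L/s.


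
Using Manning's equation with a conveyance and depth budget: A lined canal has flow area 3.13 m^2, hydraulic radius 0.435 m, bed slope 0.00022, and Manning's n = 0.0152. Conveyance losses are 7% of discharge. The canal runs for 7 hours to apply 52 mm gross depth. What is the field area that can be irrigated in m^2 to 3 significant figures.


Approach: apply Manning's equation with a conveyance and depth budget, Q = (1/n)*A*R^(2/3)*S^(1/2); Q_field = Q*(1-loss); Area = Q_field*t/(d/1000).
Step 1 — canal discharge (Manning's equation):
  Q = (1/0.0152) * 3.13 * 0.435^(2/3) * 0.00022^(1/2) = 1.7535 m^3/s
Step 2 — delivered flow: Q_field = 1.7535*(1 - 7/100) = 1.6308 m^3/s
Step 3 — volume delivered: V = 1.6308 * 7*3600 = 41095 m^3
Step 4 — area served: A = V / (depth/1000) = 41095 / 0.052 = 790000 m^2
Therefore the field area that can be irrigated = 790000 m^2.
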